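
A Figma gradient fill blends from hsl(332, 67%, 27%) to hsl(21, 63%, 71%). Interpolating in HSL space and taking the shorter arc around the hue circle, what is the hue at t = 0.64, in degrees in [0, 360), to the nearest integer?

Hue: 21 − 332 = -311°, but |-311| > 180 so the shorter arc goes the other way: Δh = -311 + 360 = 49°.
H = 332 + 0.64 × (49) = 363.36 → 363 → 363 mod 360 = 3°

3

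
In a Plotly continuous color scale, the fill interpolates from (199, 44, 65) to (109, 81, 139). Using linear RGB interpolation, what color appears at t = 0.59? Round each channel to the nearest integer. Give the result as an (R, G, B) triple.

R = 199 + 0.59 × (109 − 199) = 199 + 0.59 × -90 = 145.9 → 146
G = 44 + 0.59 × (81 − 44) = 44 + 0.59 × 37 = 65.83 → 66
B = 65 + 0.59 × (139 − 65) = 65 + 0.59 × 74 = 108.66 → 109

(146, 66, 109)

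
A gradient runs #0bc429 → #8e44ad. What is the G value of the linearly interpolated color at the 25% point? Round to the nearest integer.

G₁ = 196 (from #0bc429), G₂ = 68 (from #8e44ad).
G = 196 + 0.25 × (68 − 196) = 164 → 164

164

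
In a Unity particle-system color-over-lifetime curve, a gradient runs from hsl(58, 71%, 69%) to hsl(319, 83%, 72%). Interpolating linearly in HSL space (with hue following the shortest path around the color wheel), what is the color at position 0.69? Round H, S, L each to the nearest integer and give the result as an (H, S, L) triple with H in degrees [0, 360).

(350, 79, 71)

Hue: 319 − 58 = 261°, but |261| > 180 so the shorter arc goes the other way: Δh = 261 − 360 = -99°.
H = 58 + 0.69 × (-99) = -10.31 → -10 → -10 mod 360 = 350°
S = 71 + 0.69 × (83 − 71) = 79.28 → 79%
L = 69 + 0.69 × (72 − 69) = 71.07 → 71%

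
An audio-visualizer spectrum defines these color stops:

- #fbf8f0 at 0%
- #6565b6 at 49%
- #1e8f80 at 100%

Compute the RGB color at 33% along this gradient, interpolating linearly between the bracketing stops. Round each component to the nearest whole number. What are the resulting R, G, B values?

(150, 149, 201)

33% lies between the 0% and 49% stops, so the local fraction is t = (33 − 0)/(49 − 0) = 33/49 ≈ 0.6735.
#fbf8f0 → (251, 248, 240); #6565b6 → (101, 101, 182).
R = 251 + 0.6735 × (101 − 251) = 149.975 → 150
G = 248 + 0.6735 × (101 − 248) = 148.995 → 149
B = 240 + 0.6735 × (182 − 240) = 200.937 → 201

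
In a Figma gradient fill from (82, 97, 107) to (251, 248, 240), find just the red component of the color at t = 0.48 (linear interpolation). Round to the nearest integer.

R = 82 + 0.48 × (251 − 82) = 163.12 → 163

163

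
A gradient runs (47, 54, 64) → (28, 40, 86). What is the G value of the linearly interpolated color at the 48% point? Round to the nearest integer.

47

G = 54 + 0.48 × (40 − 54) = 47.28 → 47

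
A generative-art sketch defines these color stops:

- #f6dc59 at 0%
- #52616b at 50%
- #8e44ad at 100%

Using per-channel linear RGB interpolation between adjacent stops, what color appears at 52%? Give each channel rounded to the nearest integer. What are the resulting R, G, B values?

(84, 96, 110)

52% lies between the 50% and 100% stops, so the local fraction is t = (52 − 50)/(100 − 50) = 2/50 ≈ 0.04.
#52616b → (82, 97, 107); #8e44ad → (142, 68, 173).
R = 82 + 0.04 × (142 − 82) = 84.4 → 84
G = 97 + 0.04 × (68 − 97) = 95.84 → 96
B = 107 + 0.04 × (173 − 107) = 109.64 → 110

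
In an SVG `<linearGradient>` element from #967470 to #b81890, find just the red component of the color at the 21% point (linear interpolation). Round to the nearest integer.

157

R₁ = 150 (from #967470), R₂ = 184 (from #b81890).
R = 150 + 0.21 × (184 − 150) = 157.14 → 157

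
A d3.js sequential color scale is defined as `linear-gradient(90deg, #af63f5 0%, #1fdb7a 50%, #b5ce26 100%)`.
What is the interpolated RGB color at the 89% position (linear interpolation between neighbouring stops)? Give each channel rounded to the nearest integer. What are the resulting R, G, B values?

(148, 209, 56)

89% lies between the 50% and 100% stops, so the local fraction is t = (89 − 50)/(100 − 50) = 39/50 ≈ 0.78.
#1fdb7a → (31, 219, 122); #b5ce26 → (181, 206, 38).
R = 31 + 0.78 × (181 − 31) = 148 → 148
G = 219 + 0.78 × (206 − 219) = 208.86 → 209
B = 122 + 0.78 × (38 − 122) = 56.48 → 56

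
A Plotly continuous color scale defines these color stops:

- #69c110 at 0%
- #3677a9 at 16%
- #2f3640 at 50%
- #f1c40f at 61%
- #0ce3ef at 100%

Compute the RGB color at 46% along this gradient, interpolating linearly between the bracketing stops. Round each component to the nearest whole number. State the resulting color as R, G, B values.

46% lies between the 16% and 50% stops, so the local fraction is t = (46 − 16)/(50 − 16) = 30/34 ≈ 0.8824.
#3677a9 → (54, 119, 169); #2f3640 → (47, 54, 64).
R = 54 + 0.8824 × (47 − 54) = 47.823 → 48
G = 119 + 0.8824 × (54 − 119) = 61.644 → 62
B = 169 + 0.8824 × (64 − 169) = 76.348 → 76

(48, 62, 76)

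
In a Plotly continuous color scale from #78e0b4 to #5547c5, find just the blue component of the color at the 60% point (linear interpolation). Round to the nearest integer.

B₁ = 180 (from #78e0b4), B₂ = 197 (from #5547c5).
B = 180 + 0.6 × (197 − 180) = 190.2 → 190

190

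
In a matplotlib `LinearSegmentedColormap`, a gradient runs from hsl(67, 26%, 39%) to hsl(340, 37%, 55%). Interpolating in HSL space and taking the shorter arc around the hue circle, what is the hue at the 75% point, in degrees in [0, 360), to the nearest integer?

2

Hue: 340 − 67 = 273°, but |273| > 180 so the shorter arc goes the other way: Δh = 273 − 360 = -87°.
H = 67 + 0.75 × (-87) = 1.75 → 2°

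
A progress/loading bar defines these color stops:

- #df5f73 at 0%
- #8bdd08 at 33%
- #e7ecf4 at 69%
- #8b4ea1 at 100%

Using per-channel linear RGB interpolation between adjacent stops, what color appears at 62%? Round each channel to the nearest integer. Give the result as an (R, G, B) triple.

(213, 233, 198)

62% lies between the 33% and 69% stops, so the local fraction is t = (62 − 33)/(69 − 33) = 29/36 ≈ 0.8056.
#8bdd08 → (139, 221, 8); #e7ecf4 → (231, 236, 244).
R = 139 + 0.8056 × (231 − 139) = 213.115 → 213
G = 221 + 0.8056 × (236 − 221) = 233.084 → 233
B = 8 + 0.8056 × (244 − 8) = 198.122 → 198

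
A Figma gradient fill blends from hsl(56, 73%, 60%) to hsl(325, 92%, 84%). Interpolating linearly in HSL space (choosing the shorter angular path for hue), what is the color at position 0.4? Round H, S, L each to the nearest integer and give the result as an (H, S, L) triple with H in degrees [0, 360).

(20, 81, 70)

Hue: 325 − 56 = 269°, but |269| > 180 so the shorter arc goes the other way: Δh = 269 − 360 = -91°.
H = 56 + 0.4 × (-91) = 19.6 → 20°
S = 73 + 0.4 × (92 − 73) = 80.6 → 81%
L = 60 + 0.4 × (84 − 60) = 69.6 → 70%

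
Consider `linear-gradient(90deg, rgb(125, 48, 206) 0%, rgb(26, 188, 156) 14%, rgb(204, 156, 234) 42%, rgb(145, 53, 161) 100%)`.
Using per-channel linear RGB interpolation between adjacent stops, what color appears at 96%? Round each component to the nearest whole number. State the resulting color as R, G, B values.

(149, 60, 166)

96% lies between the 42% and 100% stops, so the local fraction is t = (96 − 42)/(100 − 42) = 54/58 ≈ 0.931.
R = 204 + 0.931 × (145 − 204) = 149.071 → 149
G = 156 + 0.931 × (53 − 156) = 60.107 → 60
B = 234 + 0.931 × (161 − 234) = 166.037 → 166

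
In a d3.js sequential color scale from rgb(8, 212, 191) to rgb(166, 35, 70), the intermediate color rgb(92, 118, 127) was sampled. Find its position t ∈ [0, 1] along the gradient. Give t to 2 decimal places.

Invert the lerp on the G channel (largest span, 177): t = (118 − 212) / (35 − 212) = -94/-177 = 0.53107.
Check on R: (92 − 8)/(166 − 8) = 0.5316 ✓

0.53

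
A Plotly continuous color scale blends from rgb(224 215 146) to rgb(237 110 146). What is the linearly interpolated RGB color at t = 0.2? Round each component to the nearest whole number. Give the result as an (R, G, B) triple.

R = 224 + 0.2 × (237 − 224) = 224 + 0.2 × 13 = 226.6 → 227
G = 215 + 0.2 × (110 − 215) = 215 + 0.2 × -105 = 194 → 194
B = 146 + 0.2 × (146 − 146) = 146 + 0.2 × 0 = 146 → 146
So the blended color is (227, 194, 146), about #e3c292.

(227, 194, 146)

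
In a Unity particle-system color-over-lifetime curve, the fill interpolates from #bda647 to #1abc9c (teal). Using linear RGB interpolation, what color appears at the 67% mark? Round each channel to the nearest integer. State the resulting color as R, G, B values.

(80, 181, 128)

#bda647 → (189, 166, 71); #1abc9c → (26, 188, 156).
67% corresponds to t = 0.67.
R = 189 + 0.67 × (26 − 189) = 189 + 0.67 × -163 = 79.79 → 80
G = 166 + 0.67 × (188 − 166) = 166 + 0.67 × 22 = 180.74 → 181
B = 71 + 0.67 × (156 − 71) = 71 + 0.67 × 85 = 127.95 → 128
So the blended color is (80, 181, 128), about #50b580.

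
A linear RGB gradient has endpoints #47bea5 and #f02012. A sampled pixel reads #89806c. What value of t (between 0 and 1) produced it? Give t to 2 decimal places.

0.39

Invert the lerp on the R channel (largest span, 169): t = (137 − 71) / (240 − 71) = 66/169 = 0.39053.
Check on G: (128 − 190)/(32 − 190) = 0.3924 ✓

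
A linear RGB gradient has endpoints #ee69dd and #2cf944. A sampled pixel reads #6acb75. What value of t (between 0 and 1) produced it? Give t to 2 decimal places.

Invert the lerp on the R channel (largest span, 194): t = (106 − 238) / (44 − 238) = -132/-194 = 0.68041.
Check on G: (203 − 105)/(249 − 105) = 0.6806 ✓

0.68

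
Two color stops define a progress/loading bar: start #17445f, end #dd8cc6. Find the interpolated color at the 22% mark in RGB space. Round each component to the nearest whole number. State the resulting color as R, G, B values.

(67, 84, 118)

#17445f → (23, 68, 95); #dd8cc6 → (221, 140, 198).
22% corresponds to t = 0.22.
R = 23 + 0.22 × (221 − 23) = 23 + 0.22 × 198 = 66.56 → 67
G = 68 + 0.22 × (140 − 68) = 68 + 0.22 × 72 = 83.84 → 84
B = 95 + 0.22 × (198 − 95) = 95 + 0.22 × 103 = 117.66 → 118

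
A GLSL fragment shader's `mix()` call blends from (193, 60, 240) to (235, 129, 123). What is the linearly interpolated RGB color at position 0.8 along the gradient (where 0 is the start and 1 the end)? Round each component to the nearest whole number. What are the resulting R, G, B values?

R = 193 + 0.8 × (235 − 193) = 193 + 0.8 × 42 = 226.6 → 227
G = 60 + 0.8 × (129 − 60) = 60 + 0.8 × 69 = 115.2 → 115
B = 240 + 0.8 × (123 − 240) = 240 + 0.8 × -117 = 146.4 → 146

(227, 115, 146)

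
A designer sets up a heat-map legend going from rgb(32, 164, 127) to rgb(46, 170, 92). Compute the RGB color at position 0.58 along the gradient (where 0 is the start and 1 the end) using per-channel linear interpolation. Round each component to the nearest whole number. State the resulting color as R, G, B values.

(40, 167, 107)

R = 32 + 0.58 × (46 − 32) = 32 + 0.58 × 14 = 40.12 → 40
G = 164 + 0.58 × (170 − 164) = 164 + 0.58 × 6 = 167.48 → 167
B = 127 + 0.58 × (92 − 127) = 127 + 0.58 × -35 = 106.7 → 107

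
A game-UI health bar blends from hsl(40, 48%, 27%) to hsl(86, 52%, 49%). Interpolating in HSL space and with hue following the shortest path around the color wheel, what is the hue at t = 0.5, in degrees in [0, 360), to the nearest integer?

63

Hue arc: Δh = 86 − 40 = 46° (|Δh| ≤ 180, already the shorter path).
H = 40 + 0.5 × (46) = 63 → 63°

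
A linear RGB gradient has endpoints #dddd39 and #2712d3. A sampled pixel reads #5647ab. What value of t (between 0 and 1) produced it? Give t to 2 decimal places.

Invert the lerp on the G channel (largest span, 203): t = (71 − 221) / (18 − 221) = -150/-203 = 0.73892.
Check on R: (86 − 221)/(39 − 221) = 0.7418 ✓

0.74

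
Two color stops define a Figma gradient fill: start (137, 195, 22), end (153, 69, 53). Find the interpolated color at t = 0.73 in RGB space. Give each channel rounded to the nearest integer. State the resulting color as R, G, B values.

(149, 103, 45)

R = 137 + 0.73 × (153 − 137) = 137 + 0.73 × 16 = 148.68 → 149
G = 195 + 0.73 × (69 − 195) = 195 + 0.73 × -126 = 103.02 → 103
B = 22 + 0.73 × (53 − 22) = 22 + 0.73 × 31 = 44.63 → 45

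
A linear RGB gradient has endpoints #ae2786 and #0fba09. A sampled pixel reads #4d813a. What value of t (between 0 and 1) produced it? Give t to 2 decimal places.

Invert the lerp on the R channel (largest span, 159): t = (77 − 174) / (15 − 174) = -97/-159 = 0.61006.
Check on G: (129 − 39)/(186 − 39) = 0.6122 ✓

0.61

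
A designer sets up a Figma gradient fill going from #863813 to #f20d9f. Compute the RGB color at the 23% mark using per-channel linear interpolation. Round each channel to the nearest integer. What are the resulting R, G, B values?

#863813 → (134, 56, 19); #f20d9f → (242, 13, 159).
23% corresponds to t = 0.23.
R = 134 + 0.23 × (242 − 134) = 134 + 0.23 × 108 = 158.84 → 159
G = 56 + 0.23 × (13 − 56) = 56 + 0.23 × -43 = 46.11 → 46
B = 19 + 0.23 × (159 − 19) = 19 + 0.23 × 140 = 51.2 → 51
So the blended color is (159, 46, 51), about #9f2e33.

(159, 46, 51)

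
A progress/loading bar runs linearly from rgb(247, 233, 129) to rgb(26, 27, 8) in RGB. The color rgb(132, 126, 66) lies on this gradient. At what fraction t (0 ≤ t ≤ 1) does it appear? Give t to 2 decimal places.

Invert the lerp on the R channel (largest span, 221): t = (132 − 247) / (26 − 247) = -115/-221 = 0.52036.
Check on G: (126 − 233)/(27 − 233) = 0.5194 ✓

0.52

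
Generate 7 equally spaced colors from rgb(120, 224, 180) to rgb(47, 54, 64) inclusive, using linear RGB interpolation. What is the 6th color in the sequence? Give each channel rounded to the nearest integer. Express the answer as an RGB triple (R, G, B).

(59, 82, 83)

With 7 swatches and endpoints inclusive, swatch 6 sits at t = (6 − 1)/(7 − 1) = 5/6 ≈ 0.8333.
R = 120 + 0.8333 × (47 − 120) = 59.169 → 59
G = 224 + 0.8333 × (54 − 224) = 82.339 → 82
B = 180 + 0.8333 × (64 − 180) = 83.337 → 83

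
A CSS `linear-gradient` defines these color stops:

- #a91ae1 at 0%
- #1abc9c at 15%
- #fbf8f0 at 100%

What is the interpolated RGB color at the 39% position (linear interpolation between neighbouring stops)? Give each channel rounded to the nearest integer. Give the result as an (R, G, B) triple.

39% lies between the 15% and 100% stops, so the local fraction is t = (39 − 15)/(100 − 15) = 24/85 ≈ 0.2824.
#1abc9c → (26, 188, 156); #fbf8f0 → (251, 248, 240).
R = 26 + 0.2824 × (251 − 26) = 89.54 → 90
G = 188 + 0.2824 × (248 − 188) = 204.944 → 205
B = 156 + 0.2824 × (240 − 156) = 179.722 → 180

(90, 205, 180)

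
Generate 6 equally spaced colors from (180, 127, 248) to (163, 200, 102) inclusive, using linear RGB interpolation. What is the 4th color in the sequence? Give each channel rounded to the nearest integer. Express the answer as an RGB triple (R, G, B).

(170, 171, 160)

With 6 swatches and endpoints inclusive, swatch 4 sits at t = (4 − 1)/(6 − 1) = 3/5 ≈ 0.6.
R = 180 + 0.6 × (163 − 180) = 169.8 → 170
G = 127 + 0.6 × (200 − 127) = 170.8 → 171
B = 248 + 0.6 × (102 − 248) = 160.4 → 160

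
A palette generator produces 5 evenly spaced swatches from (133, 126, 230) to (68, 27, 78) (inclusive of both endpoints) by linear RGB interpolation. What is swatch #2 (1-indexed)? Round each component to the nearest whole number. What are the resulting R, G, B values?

(117, 101, 192)

With 5 swatches and endpoints inclusive, swatch 2 sits at t = (2 − 1)/(5 − 1) = 1/4 ≈ 0.25.
R = 133 + 0.25 × (68 − 133) = 116.75 → 117
G = 126 + 0.25 × (27 − 126) = 101.25 → 101
B = 230 + 0.25 × (78 − 230) = 192 → 192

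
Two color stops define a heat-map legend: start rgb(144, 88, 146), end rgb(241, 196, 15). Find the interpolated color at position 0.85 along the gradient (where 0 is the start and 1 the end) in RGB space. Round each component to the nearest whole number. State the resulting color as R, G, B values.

R = 144 + 0.85 × (241 − 144) = 144 + 0.85 × 97 = 226.45 → 226
G = 88 + 0.85 × (196 − 88) = 88 + 0.85 × 108 = 179.8 → 180
B = 146 + 0.85 × (15 − 146) = 146 + 0.85 × -131 = 34.65 → 35

(226, 180, 35)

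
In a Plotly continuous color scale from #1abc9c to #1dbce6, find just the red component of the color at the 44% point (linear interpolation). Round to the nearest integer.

R₁ = 26 (from #1abc9c), R₂ = 29 (from #1dbce6).
R = 26 + 0.44 × (29 − 26) = 27.32 → 27

27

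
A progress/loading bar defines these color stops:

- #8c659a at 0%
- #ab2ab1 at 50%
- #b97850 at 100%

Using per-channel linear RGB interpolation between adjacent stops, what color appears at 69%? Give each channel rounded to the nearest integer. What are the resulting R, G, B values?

69% lies between the 50% and 100% stops, so the local fraction is t = (69 − 50)/(100 − 50) = 19/50 ≈ 0.38.
#ab2ab1 → (171, 42, 177); #b97850 → (185, 120, 80).
R = 171 + 0.38 × (185 − 171) = 176.32 → 176
G = 42 + 0.38 × (120 − 42) = 71.64 → 72
B = 177 + 0.38 × (80 − 177) = 140.14 → 140

(176, 72, 140)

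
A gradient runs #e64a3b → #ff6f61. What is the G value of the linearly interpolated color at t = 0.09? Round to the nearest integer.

77

G₁ = 74 (from #e64a3b), G₂ = 111 (from #ff6f61).
G = 74 + 0.09 × (111 − 74) = 77.33 → 77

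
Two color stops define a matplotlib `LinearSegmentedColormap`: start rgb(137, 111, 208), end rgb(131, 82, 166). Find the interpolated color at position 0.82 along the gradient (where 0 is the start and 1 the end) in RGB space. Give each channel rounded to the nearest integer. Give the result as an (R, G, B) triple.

(132, 87, 174)

R = 137 + 0.82 × (131 − 137) = 137 + 0.82 × -6 = 132.08 → 132
G = 111 + 0.82 × (82 − 111) = 111 + 0.82 × -29 = 87.22 → 87
B = 208 + 0.82 × (166 − 208) = 208 + 0.82 × -42 = 173.56 → 174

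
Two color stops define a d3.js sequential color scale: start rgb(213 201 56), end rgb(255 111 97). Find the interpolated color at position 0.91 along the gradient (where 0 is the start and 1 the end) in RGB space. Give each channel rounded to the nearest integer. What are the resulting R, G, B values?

R = 213 + 0.91 × (255 − 213) = 213 + 0.91 × 42 = 251.22 → 251
G = 201 + 0.91 × (111 − 201) = 201 + 0.91 × -90 = 119.1 → 119
B = 56 + 0.91 × (97 − 56) = 56 + 0.91 × 41 = 93.31 → 93
So the blended color is (251, 119, 93), about #fb775d.

(251, 119, 93)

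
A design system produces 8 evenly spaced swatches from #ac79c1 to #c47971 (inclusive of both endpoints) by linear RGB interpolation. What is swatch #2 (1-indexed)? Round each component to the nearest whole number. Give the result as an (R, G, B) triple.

With 8 swatches and endpoints inclusive, swatch 2 sits at t = (2 − 1)/(8 − 1) = 1/7 ≈ 0.1429.
#ac79c1 → (172, 121, 193); #c47971 → (196, 121, 113).
R = 172 + 0.1429 × (196 − 172) = 175.43 → 175
G = 121 + 0.1429 × (121 − 121) = 121 → 121
B = 193 + 0.1429 × (113 − 193) = 181.568 → 182

(175, 121, 182)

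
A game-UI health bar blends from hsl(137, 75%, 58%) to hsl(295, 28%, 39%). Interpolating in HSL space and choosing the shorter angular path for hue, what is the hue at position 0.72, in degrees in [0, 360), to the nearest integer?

251

Hue arc: Δh = 295 − 137 = 158° (|Δh| ≤ 180, already the shorter path).
H = 137 + 0.72 × (158) = 250.76 → 251°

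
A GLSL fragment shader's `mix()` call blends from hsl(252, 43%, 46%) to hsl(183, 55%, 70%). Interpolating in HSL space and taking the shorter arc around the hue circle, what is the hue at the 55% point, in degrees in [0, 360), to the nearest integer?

214

Hue arc: Δh = 183 − 252 = -69° (|Δh| ≤ 180, already the shorter path).
H = 252 + 0.55 × (-69) = 214.05 → 214°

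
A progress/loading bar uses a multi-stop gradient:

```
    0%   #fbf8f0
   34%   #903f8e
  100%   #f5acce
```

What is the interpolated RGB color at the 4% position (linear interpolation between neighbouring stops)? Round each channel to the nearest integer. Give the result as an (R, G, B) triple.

4% lies between the 0% and 34% stops, so the local fraction is t = (4 − 0)/(34 − 0) = 4/34 ≈ 0.1176.
#fbf8f0 → (251, 248, 240); #903f8e → (144, 63, 142).
R = 251 + 0.1176 × (144 − 251) = 238.417 → 238
G = 248 + 0.1176 × (63 − 248) = 226.244 → 226
B = 240 + 0.1176 × (142 − 240) = 228.475 → 228

(238, 226, 228)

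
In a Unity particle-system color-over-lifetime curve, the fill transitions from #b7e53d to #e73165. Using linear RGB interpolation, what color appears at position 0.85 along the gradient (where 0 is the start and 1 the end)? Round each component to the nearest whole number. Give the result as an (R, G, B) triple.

(224, 76, 95)

#b7e53d → (183, 229, 61); #e73165 → (231, 49, 101).
R = 183 + 0.85 × (231 − 183) = 183 + 0.85 × 48 = 223.8 → 224
G = 229 + 0.85 × (49 − 229) = 229 + 0.85 × -180 = 76 → 76
B = 61 + 0.85 × (101 − 61) = 61 + 0.85 × 40 = 95 → 95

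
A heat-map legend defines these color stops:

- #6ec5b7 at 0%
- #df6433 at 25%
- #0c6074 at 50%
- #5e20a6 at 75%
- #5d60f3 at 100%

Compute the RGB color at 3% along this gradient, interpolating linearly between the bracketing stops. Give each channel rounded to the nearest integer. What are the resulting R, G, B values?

(124, 185, 167)

3% lies between the 0% and 25% stops, so the local fraction is t = (3 − 0)/(25 − 0) = 3/25 ≈ 0.12.
#6ec5b7 → (110, 197, 183); #df6433 → (223, 100, 51).
R = 110 + 0.12 × (223 − 110) = 123.56 → 124
G = 197 + 0.12 × (100 − 197) = 185.36 → 185
B = 183 + 0.12 × (51 − 183) = 167.16 → 167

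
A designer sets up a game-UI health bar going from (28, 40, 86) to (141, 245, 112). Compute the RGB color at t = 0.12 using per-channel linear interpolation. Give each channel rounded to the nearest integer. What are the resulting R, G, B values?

R = 28 + 0.12 × (141 − 28) = 28 + 0.12 × 113 = 41.56 → 42
G = 40 + 0.12 × (245 − 40) = 40 + 0.12 × 205 = 64.6 → 65
B = 86 + 0.12 × (112 − 86) = 86 + 0.12 × 26 = 89.12 → 89
So the blended color is (42, 65, 89), about #2a4159.

(42, 65, 89)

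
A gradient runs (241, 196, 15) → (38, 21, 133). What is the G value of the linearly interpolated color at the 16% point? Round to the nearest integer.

G = 196 + 0.16 × (21 − 196) = 168 → 168

168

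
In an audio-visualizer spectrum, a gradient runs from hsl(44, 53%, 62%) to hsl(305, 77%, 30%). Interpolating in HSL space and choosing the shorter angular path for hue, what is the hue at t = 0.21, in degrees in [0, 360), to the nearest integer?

Hue: 305 − 44 = 261°, but |261| > 180 so the shorter arc goes the other way: Δh = 261 − 360 = -99°.
H = 44 + 0.21 × (-99) = 23.21 → 23°

23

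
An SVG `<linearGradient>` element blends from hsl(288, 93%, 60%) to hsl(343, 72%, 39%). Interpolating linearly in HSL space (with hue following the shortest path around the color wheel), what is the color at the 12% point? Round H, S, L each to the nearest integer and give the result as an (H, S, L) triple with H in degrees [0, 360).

(295, 90, 57)

Hue arc: Δh = 343 − 288 = 55° (|Δh| ≤ 180, already the shorter path).
H = 288 + 0.12 × (55) = 294.6 → 295°
S = 93 + 0.12 × (72 − 93) = 90.48 → 90%
L = 60 + 0.12 × (39 − 60) = 57.48 → 57%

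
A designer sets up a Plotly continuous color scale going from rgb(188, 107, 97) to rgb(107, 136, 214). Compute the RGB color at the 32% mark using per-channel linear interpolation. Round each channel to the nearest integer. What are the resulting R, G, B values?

(162, 116, 134)

32% corresponds to t = 0.32.
R = 188 + 0.32 × (107 − 188) = 188 + 0.32 × -81 = 162.08 → 162
G = 107 + 0.32 × (136 − 107) = 107 + 0.32 × 29 = 116.28 → 116
B = 97 + 0.32 × (214 − 97) = 97 + 0.32 × 117 = 134.44 → 134
So the blended color is (162, 116, 134), about #a27486.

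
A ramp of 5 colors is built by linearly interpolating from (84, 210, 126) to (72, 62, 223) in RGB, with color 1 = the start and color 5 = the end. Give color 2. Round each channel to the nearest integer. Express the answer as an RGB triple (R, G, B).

(81, 173, 150)

With 5 swatches and endpoints inclusive, swatch 2 sits at t = (2 − 1)/(5 − 1) = 1/4 ≈ 0.25.
R = 84 + 0.25 × (72 − 84) = 81 → 81
G = 210 + 0.25 × (62 − 210) = 173 → 173
B = 126 + 0.25 × (223 − 126) = 150.25 → 150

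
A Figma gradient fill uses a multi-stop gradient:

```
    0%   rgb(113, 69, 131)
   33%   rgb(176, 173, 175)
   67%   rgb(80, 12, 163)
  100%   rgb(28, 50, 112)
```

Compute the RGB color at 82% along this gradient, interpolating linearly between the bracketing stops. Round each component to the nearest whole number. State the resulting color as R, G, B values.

82% lies between the 67% and 100% stops, so the local fraction is t = (82 − 67)/(100 − 67) = 15/33 ≈ 0.4545.
R = 80 + 0.4545 × (28 − 80) = 56.366 → 56
G = 12 + 0.4545 × (50 − 12) = 29.271 → 29
B = 163 + 0.4545 × (112 − 163) = 139.821 → 140

(56, 29, 140)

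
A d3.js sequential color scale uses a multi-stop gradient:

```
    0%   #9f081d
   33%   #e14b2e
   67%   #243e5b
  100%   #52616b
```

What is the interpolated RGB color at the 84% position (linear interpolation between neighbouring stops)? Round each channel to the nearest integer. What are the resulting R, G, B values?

84% lies between the 67% and 100% stops, so the local fraction is t = (84 − 67)/(100 − 67) = 17/33 ≈ 0.5152.
#243e5b → (36, 62, 91); #52616b → (82, 97, 107).
R = 36 + 0.5152 × (82 − 36) = 59.699 → 60
G = 62 + 0.5152 × (97 − 62) = 80.032 → 80
B = 91 + 0.5152 × (107 − 91) = 99.243 → 99

(60, 80, 99)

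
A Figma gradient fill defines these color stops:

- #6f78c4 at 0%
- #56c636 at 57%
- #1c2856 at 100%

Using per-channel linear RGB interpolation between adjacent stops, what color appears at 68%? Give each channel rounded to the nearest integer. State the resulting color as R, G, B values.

(71, 158, 62)

68% lies between the 57% and 100% stops, so the local fraction is t = (68 − 57)/(100 − 57) = 11/43 ≈ 0.2558.
#56c636 → (86, 198, 54); #1c2856 → (28, 40, 86).
R = 86 + 0.2558 × (28 − 86) = 71.164 → 71
G = 198 + 0.2558 × (40 − 198) = 157.584 → 158
B = 54 + 0.2558 × (86 − 54) = 62.186 → 62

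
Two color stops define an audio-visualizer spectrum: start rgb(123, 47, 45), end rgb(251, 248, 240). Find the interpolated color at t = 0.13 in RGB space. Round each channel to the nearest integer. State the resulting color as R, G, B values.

(140, 73, 70)

R = 123 + 0.13 × (251 − 123) = 123 + 0.13 × 128 = 139.64 → 140
G = 47 + 0.13 × (248 − 47) = 47 + 0.13 × 201 = 73.13 → 73
B = 45 + 0.13 × (240 − 45) = 45 + 0.13 × 195 = 70.35 → 70
So the blended color is (140, 73, 70), about #8c4946.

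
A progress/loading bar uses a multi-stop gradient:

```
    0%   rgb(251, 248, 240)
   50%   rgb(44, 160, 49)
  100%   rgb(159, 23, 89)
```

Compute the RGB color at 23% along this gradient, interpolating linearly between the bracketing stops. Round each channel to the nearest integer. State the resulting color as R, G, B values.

(156, 208, 152)

23% lies between the 0% and 50% stops, so the local fraction is t = (23 − 0)/(50 − 0) = 23/50 ≈ 0.46.
R = 251 + 0.46 × (44 − 251) = 155.78 → 156
G = 248 + 0.46 × (160 − 248) = 207.52 → 208
B = 240 + 0.46 × (49 − 240) = 152.14 → 152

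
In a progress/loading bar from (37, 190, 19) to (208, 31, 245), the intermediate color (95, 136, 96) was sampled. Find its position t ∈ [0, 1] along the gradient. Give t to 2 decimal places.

Invert the lerp on the B channel (largest span, 226): t = (96 − 19) / (245 − 19) = 77/226 = 0.34071.
Check on R: (95 − 37)/(208 − 37) = 0.3392 ✓

0.34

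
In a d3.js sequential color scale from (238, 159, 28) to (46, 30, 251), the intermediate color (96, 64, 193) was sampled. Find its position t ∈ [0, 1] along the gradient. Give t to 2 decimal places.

0.74

Invert the lerp on the B channel (largest span, 223): t = (193 − 28) / (251 − 28) = 165/223 = 0.73991.
Check on R: (96 − 238)/(46 − 238) = 0.7396 ✓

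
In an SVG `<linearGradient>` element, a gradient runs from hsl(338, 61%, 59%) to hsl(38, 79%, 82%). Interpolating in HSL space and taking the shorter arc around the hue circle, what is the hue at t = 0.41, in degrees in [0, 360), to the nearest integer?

3

Hue: 38 − 338 = -300°, but |-300| > 180 so the shorter arc goes the other way: Δh = -300 + 360 = 60°.
H = 338 + 0.41 × (60) = 362.6 → 363 → 363 mod 360 = 3°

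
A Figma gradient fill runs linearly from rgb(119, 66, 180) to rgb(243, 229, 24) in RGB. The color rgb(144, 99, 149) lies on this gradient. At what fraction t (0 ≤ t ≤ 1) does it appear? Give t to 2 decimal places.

0.20

Invert the lerp on the G channel (largest span, 163): t = (99 − 66) / (229 − 66) = 33/163 = 0.20245.
Check on R: (144 − 119)/(243 − 119) = 0.2016 ✓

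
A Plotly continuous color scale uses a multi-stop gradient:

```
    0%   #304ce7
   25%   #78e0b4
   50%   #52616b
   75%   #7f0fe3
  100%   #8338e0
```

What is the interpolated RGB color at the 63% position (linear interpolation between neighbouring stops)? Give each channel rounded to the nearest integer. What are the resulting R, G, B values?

63% lies between the 50% and 75% stops, so the local fraction is t = (63 − 50)/(75 − 50) = 13/25 ≈ 0.52.
#52616b → (82, 97, 107); #7f0fe3 → (127, 15, 227).
R = 82 + 0.52 × (127 − 82) = 105.4 → 105
G = 97 + 0.52 × (15 − 97) = 54.36 → 54
B = 107 + 0.52 × (227 − 107) = 169.4 → 169

(105, 54, 169)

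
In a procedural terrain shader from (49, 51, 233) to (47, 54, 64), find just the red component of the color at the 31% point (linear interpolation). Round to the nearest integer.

R = 49 + 0.31 × (47 − 49) = 48.38 → 48

48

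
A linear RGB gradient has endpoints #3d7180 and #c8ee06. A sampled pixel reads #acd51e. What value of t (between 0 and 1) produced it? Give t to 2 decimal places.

Invert the lerp on the R channel (largest span, 139): t = (172 − 61) / (200 − 61) = 111/139 = 0.79856.
Check on G: (213 − 113)/(238 − 113) = 0.8 ✓

0.80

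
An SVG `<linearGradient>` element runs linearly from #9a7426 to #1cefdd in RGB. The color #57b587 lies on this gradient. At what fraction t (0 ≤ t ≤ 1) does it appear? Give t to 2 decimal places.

Invert the lerp on the B channel (largest span, 183): t = (135 − 38) / (221 − 38) = 97/183 = 0.53005.
Check on R: (87 − 154)/(28 − 154) = 0.5317 ✓

0.53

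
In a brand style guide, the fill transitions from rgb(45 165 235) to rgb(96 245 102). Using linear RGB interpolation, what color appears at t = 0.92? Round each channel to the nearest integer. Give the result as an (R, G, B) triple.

R = 45 + 0.92 × (96 − 45) = 45 + 0.92 × 51 = 91.92 → 92
G = 165 + 0.92 × (245 − 165) = 165 + 0.92 × 80 = 238.6 → 239
B = 235 + 0.92 × (102 − 235) = 235 + 0.92 × -133 = 112.64 → 113

(92, 239, 113)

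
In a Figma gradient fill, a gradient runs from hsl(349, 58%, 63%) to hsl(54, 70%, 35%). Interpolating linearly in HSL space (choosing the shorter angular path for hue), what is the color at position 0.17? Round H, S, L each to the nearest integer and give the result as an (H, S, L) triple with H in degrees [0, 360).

(0, 60, 58)

Hue: 54 − 349 = -295°, but |-295| > 180 so the shorter arc goes the other way: Δh = -295 + 360 = 65°.
H = 349 + 0.17 × (65) = 360.05 → 360 → 360 mod 360 = 0°
S = 58 + 0.17 × (70 − 58) = 60.04 → 60%
L = 63 + 0.17 × (35 − 63) = 58.24 → 58%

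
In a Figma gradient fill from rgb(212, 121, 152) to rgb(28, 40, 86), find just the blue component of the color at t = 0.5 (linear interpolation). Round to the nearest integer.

119

B = 152 + 0.5 × (86 − 152) = 119 → 119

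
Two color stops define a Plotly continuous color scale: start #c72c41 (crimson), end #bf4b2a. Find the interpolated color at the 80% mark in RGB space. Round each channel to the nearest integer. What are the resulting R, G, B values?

(193, 69, 47)

#c72c41 → (199, 44, 65); #bf4b2a → (191, 75, 42).
80% corresponds to t = 0.8.
R = 199 + 0.8 × (191 − 199) = 199 + 0.8 × -8 = 192.6 → 193
G = 44 + 0.8 × (75 − 44) = 44 + 0.8 × 31 = 68.8 → 69
B = 65 + 0.8 × (42 − 65) = 65 + 0.8 × -23 = 46.6 → 47
So the blended color is (193, 69, 47), about #c1452f.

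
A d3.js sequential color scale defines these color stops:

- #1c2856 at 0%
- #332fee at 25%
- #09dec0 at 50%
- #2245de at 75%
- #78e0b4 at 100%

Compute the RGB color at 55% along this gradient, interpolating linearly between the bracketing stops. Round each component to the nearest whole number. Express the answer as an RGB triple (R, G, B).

55% lies between the 50% and 75% stops, so the local fraction is t = (55 − 50)/(75 − 50) = 5/25 ≈ 0.2.
#09dec0 → (9, 222, 192); #2245de → (34, 69, 222).
R = 9 + 0.2 × (34 − 9) = 14 → 14
G = 222 + 0.2 × (69 − 222) = 191.4 → 191
B = 192 + 0.2 × (222 − 192) = 198 → 198

(14, 191, 198)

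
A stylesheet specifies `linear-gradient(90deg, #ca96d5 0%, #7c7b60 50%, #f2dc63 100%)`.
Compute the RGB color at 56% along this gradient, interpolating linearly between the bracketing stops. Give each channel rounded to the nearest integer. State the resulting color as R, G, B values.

(138, 135, 96)

56% lies between the 50% and 100% stops, so the local fraction is t = (56 − 50)/(100 − 50) = 6/50 ≈ 0.12.
#7c7b60 → (124, 123, 96); #f2dc63 → (242, 220, 99).
R = 124 + 0.12 × (242 − 124) = 138.16 → 138
G = 123 + 0.12 × (220 − 123) = 134.64 → 135
B = 96 + 0.12 × (99 − 96) = 96.36 → 96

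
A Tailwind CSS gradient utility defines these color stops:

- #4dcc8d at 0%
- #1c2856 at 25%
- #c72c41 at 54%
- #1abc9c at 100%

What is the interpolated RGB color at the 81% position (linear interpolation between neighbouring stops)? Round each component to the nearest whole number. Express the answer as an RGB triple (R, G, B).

(97, 129, 118)

81% lies between the 54% and 100% stops, so the local fraction is t = (81 − 54)/(100 − 54) = 27/46 ≈ 0.587.
#c72c41 → (199, 44, 65); #1abc9c → (26, 188, 156).
R = 199 + 0.587 × (26 − 199) = 97.449 → 97
G = 44 + 0.587 × (188 − 44) = 128.528 → 129
B = 65 + 0.587 × (156 − 65) = 118.417 → 118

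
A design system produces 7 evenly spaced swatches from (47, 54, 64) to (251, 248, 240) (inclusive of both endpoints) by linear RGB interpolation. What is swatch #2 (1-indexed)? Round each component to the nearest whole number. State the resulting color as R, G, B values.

(81, 86, 93)

With 7 swatches and endpoints inclusive, swatch 2 sits at t = (2 − 1)/(7 − 1) = 1/6 ≈ 0.1667.
R = 47 + 0.1667 × (251 − 47) = 81.007 → 81
G = 54 + 0.1667 × (248 − 54) = 86.34 → 86
B = 64 + 0.1667 × (240 − 64) = 93.339 → 93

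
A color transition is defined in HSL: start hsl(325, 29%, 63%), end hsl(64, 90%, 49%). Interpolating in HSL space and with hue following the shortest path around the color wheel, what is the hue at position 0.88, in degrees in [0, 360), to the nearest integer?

52

Hue: 64 − 325 = -261°, but |-261| > 180 so the shorter arc goes the other way: Δh = -261 + 360 = 99°.
H = 325 + 0.88 × (99) = 412.12 → 412 → 412 mod 360 = 52°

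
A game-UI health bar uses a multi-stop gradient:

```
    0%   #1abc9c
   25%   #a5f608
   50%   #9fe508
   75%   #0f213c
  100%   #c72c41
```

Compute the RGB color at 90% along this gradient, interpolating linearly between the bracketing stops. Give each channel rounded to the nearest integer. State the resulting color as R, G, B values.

(125, 40, 63)

90% lies between the 75% and 100% stops, so the local fraction is t = (90 − 75)/(100 − 75) = 15/25 ≈ 0.6.
#0f213c → (15, 33, 60); #c72c41 → (199, 44, 65).
R = 15 + 0.6 × (199 − 15) = 125.4 → 125
G = 33 + 0.6 × (44 − 33) = 39.6 → 40
B = 60 + 0.6 × (65 − 60) = 63 → 63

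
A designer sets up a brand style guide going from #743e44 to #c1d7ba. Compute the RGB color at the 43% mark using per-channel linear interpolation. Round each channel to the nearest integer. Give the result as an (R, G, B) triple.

#743e44 → (116, 62, 68); #c1d7ba → (193, 215, 186).
43% corresponds to t = 0.43.
R = 116 + 0.43 × (193 − 116) = 116 + 0.43 × 77 = 149.11 → 149
G = 62 + 0.43 × (215 − 62) = 62 + 0.43 × 153 = 127.79 → 128
B = 68 + 0.43 × (186 − 68) = 68 + 0.43 × 118 = 118.74 → 119
So the blended color is (149, 128, 119), about #958077.

(149, 128, 119)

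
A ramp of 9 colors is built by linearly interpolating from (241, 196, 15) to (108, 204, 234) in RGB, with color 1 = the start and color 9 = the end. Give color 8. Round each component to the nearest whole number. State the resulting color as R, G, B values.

With 9 swatches and endpoints inclusive, swatch 8 sits at t = (8 − 1)/(9 − 1) = 7/8 ≈ 0.875.
R = 241 + 0.875 × (108 − 241) = 124.625 → 125
G = 196 + 0.875 × (204 − 196) = 203 → 203
B = 15 + 0.875 × (234 − 15) = 206.625 → 207

(125, 203, 207)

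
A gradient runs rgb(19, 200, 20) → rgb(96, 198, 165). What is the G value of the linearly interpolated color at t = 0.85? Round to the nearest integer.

198

G = 200 + 0.85 × (198 − 200) = 198.3 → 198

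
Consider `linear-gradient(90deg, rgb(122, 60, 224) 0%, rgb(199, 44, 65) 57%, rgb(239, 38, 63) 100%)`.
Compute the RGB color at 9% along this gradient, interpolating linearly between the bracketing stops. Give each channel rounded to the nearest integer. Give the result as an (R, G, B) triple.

(134, 57, 199)

9% lies between the 0% and 57% stops, so the local fraction is t = (9 − 0)/(57 − 0) = 9/57 ≈ 0.1579.
R = 122 + 0.1579 × (199 − 122) = 134.158 → 134
G = 60 + 0.1579 × (44 − 60) = 57.474 → 57
B = 224 + 0.1579 × (65 − 224) = 198.894 → 199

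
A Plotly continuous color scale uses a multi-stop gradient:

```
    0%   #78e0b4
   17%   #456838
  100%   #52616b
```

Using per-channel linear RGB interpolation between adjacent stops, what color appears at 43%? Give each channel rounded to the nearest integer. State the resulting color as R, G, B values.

(73, 102, 72)

43% lies between the 17% and 100% stops, so the local fraction is t = (43 − 17)/(100 − 17) = 26/83 ≈ 0.3133.
#456838 → (69, 104, 56); #52616b → (82, 97, 107).
R = 69 + 0.3133 × (82 − 69) = 73.073 → 73
G = 104 + 0.3133 × (97 − 104) = 101.807 → 102
B = 56 + 0.3133 × (107 − 56) = 71.978 → 72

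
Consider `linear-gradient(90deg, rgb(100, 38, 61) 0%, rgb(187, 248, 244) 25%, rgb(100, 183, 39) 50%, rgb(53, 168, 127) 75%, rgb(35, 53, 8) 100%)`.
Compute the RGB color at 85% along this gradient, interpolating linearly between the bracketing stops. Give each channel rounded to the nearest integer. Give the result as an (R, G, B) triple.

85% lies between the 75% and 100% stops, so the local fraction is t = (85 − 75)/(100 − 75) = 10/25 ≈ 0.4.
R = 53 + 0.4 × (35 − 53) = 45.8 → 46
G = 168 + 0.4 × (53 − 168) = 122 → 122
B = 127 + 0.4 × (8 − 127) = 79.4 → 79

(46, 122, 79)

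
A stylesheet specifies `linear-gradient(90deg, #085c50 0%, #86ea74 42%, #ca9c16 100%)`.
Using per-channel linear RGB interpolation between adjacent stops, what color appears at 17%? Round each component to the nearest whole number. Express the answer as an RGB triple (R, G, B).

17% lies between the 0% and 42% stops, so the local fraction is t = (17 − 0)/(42 − 0) = 17/42 ≈ 0.4048.
#085c50 → (8, 92, 80); #86ea74 → (134, 234, 116).
R = 8 + 0.4048 × (134 − 8) = 59.005 → 59
G = 92 + 0.4048 × (234 − 92) = 149.482 → 149
B = 80 + 0.4048 × (116 − 80) = 94.573 → 95

(59, 149, 95)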